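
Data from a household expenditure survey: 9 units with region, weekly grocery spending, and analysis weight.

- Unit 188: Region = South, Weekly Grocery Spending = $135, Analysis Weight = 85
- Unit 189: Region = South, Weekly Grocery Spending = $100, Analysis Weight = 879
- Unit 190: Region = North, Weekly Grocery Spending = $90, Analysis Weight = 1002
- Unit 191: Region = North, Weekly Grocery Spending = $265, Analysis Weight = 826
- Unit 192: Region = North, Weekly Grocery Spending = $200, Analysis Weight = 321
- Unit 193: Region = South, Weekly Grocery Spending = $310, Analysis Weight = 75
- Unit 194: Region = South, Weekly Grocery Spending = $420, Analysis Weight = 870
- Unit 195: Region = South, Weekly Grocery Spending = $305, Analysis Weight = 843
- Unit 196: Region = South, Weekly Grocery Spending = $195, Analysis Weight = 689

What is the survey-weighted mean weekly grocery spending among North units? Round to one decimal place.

173.7

North rows: 190, 191, 192
Weighted sum = 90×1002 + 265×826 + 200×321
  = 90180 + 218890 + 64200 = 373270
Sum of weights = 1002 + 826 + 321 = 2149
Weighted mean = 373270 / 2149 = 173.69474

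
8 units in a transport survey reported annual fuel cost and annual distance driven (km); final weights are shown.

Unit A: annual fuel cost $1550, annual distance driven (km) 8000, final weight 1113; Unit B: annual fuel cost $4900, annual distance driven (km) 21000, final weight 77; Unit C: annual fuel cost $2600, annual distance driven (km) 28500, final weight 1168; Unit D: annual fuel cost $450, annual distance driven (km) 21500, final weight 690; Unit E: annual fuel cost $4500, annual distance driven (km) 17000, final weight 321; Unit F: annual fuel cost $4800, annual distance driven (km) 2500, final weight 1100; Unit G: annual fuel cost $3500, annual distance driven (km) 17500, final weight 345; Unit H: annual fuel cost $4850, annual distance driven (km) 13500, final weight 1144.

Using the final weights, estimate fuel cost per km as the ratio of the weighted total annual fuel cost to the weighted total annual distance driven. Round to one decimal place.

0.2

Σ wᵢ·y = 1550×1113 + 4900×77 + 2600×1168 + 450×690 + 4500×321 + 4800×1100 + 3500×345 + 4850×1144
  = 1725150 + 377300 + 3036800 + 310500 + 1444500 + 5280000 + 1207500 + 5548400 = 18930150
Σ wᵢ·x = 8000×1113 + 21000×77 + 28500×1168 + 21500×690 + 17000×321 + 2500×1100 + 17500×345 + 13500×1144
  = 8904000 + 1617000 + 33288000 + 14835000 + 5457000 + 2750000 + 6037500 + 15444000 = 88332500
Ratio = 18930150 / 88332500 = 0.21430561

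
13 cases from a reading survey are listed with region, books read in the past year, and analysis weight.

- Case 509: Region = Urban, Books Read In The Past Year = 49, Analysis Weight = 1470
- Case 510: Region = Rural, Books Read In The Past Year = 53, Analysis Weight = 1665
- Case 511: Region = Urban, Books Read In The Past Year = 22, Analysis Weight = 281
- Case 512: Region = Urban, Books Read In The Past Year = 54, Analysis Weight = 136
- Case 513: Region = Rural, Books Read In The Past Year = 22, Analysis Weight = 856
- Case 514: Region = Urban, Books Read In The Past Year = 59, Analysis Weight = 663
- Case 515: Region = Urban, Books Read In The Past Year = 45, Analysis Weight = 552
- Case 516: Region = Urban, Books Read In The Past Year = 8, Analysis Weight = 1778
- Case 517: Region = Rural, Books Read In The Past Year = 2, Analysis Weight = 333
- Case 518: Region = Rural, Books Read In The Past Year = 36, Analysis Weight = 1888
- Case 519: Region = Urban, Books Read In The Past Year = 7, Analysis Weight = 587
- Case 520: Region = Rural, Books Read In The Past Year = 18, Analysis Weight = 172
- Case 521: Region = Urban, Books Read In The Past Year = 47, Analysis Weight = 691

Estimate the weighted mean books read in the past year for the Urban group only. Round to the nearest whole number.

Urban rows: 509, 511, 512, 514, 515, 516, 519, 521
Weighted sum = 49×1470 + 22×281 + 54×136 + 59×663 + 45×552 + 8×1778 + 7×587 + 47×691
  = 72030 + 6182 + 7344 + 39117 + 24840 + 14224 + 4109 + 32477 = 200323
Sum of weights = 1470 + 281 + 136 + 663 + 552 + 1778 + 587 + 691 = 6158
Weighted mean = 200323 / 6158 = 32.530529

33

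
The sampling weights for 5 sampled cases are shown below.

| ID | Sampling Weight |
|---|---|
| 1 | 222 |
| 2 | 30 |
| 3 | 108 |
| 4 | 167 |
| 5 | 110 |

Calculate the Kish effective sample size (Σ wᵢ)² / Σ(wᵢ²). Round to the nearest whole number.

4

Σ wᵢ = 637
Σ wᵢ² = 49284 + 900 + 11664 + 27889 + 12100 = 101837
n_eff = 637² / 101837 = 405769 / 101837 = 3.9844948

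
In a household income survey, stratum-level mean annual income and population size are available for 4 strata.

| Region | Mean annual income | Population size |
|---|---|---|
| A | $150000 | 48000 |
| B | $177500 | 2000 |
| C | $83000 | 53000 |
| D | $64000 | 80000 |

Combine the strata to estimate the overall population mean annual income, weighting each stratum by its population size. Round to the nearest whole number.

93301

Σ Nₕ·x̄ₕ = 150000×48000 + 177500×2000 + 83000×53000 + 64000×80000
  = 17074000000
Σ Nₕ = 48000 + 2000 + 53000 + 80000 = 183000
Overall mean = 17074000000 / 183000 = 93300.546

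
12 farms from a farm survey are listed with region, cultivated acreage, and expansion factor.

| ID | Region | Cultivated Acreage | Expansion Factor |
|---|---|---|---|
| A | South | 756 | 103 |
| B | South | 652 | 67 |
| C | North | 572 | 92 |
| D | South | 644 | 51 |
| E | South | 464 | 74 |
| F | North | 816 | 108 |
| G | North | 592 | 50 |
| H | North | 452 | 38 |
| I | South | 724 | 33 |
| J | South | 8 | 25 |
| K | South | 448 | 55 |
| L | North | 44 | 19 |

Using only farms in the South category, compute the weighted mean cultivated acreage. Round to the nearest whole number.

582

South rows: A, B, D, E, I, J, K
Weighted sum = 237464
Sum of weights = 103 + 67 + 51 + 74 + 33 + 25 + 55 = 408
Weighted mean = 237464 / 408 = 582.01961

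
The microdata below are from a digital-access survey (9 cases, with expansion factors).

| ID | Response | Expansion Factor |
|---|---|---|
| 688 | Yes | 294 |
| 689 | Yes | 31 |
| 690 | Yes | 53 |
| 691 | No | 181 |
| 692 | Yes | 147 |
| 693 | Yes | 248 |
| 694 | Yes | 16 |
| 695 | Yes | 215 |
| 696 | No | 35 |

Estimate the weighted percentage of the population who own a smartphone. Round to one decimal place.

Sum of weights for 'Yes' = 294 + 31 + 53 + 147 + 248 + 16 + 215 = 1004
Total weight = 294 + 31 + 53 + 181 + 147 + 248 + 16 + 215 + 35 = 1220
Weighted proportion = 1004 / 1220 = 0.82295082 → 82.295082%

82.3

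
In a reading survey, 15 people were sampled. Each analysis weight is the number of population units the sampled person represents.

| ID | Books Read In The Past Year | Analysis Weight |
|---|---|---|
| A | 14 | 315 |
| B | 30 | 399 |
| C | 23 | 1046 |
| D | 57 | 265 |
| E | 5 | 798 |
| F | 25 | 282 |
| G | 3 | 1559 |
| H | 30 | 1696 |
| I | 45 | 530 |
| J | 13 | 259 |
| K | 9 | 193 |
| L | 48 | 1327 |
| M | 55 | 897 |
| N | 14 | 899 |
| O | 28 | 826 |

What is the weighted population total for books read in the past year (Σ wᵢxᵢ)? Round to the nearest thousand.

300000

Weighted total = 299839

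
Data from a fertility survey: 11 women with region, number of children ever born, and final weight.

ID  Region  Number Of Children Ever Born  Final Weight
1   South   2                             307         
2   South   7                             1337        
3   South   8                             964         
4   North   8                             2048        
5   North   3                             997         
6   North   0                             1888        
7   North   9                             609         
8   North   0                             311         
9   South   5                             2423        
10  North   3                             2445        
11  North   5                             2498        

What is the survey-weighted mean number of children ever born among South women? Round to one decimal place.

5.9

South rows: 1, 2, 3, 9
Weighted sum = 2×307 + 7×1337 + 8×964 + 5×2423
  = 29800
Sum of weights = 307 + 1337 + 964 + 2423 = 5031
Weighted mean = 29800 / 5031 = 5.9232757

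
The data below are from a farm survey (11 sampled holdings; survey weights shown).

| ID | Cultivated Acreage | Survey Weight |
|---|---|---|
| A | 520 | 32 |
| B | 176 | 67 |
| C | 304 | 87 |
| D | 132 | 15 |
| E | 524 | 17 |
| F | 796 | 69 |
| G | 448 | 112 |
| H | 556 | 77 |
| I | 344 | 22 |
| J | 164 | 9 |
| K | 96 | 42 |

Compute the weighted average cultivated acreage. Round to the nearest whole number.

Weighted sum = 520×32 + 176×67 + 304×87 + 132×15 + 524×17 + 796×69 + 448×112 + 556×77 + 344×22 + 164×9 + 96×42
  = 226756
Sum of weights = 549
Weighted mean = 226756 / 549 = 413.03461

413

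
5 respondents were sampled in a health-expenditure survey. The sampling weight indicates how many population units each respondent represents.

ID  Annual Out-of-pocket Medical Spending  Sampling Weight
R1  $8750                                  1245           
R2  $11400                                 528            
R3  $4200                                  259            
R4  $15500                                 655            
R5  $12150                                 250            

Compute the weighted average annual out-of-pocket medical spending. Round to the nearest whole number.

Weighted sum = 31190750
Sum of weights = 1245 + 528 + 259 + 655 + 250 = 2937
Weighted mean = 31190750 / 2937 = 10619.935

10620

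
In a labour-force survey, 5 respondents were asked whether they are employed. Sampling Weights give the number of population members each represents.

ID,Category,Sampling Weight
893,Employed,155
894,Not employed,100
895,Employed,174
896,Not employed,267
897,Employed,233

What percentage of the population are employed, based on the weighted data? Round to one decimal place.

60.5

Sum of weights for 'Employed' = 155 + 174 + 233 = 562
Total weight = 155 + 100 + 174 + 267 + 233 = 929
Weighted proportion = 562 / 929 = 0.60495156 → 60.495156%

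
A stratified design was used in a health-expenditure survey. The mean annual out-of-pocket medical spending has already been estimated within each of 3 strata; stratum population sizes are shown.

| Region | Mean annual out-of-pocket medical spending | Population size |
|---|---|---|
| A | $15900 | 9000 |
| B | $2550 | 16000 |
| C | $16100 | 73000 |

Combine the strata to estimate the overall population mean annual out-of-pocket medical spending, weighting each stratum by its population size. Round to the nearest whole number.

13869

Σ Nₕ·x̄ₕ = 15900×9000 + 2550×16000 + 16100×73000
  = 143100000 + 40800000 + 1175300000 = 1359200000
Σ Nₕ = 9000 + 16000 + 73000 = 98000
Overall mean = 1359200000 / 98000 = 13869.388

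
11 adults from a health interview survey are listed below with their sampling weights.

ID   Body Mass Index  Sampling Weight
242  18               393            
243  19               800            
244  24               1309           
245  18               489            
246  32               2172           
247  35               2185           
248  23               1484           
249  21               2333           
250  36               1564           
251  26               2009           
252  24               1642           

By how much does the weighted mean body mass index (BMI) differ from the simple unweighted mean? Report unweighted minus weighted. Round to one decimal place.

Unweighted sum = 276
Unweighted mean = 276 / 11 = 25.090909
Weighted sum = 18×393 + 19×800 + 24×1309 + 18×489 + 32×2172 + 35×2185 + 23×1484 + 21×2333 + 36×1564 + 26×2009 + 24×1642
  = 7074 + 15200 + 31416 + 8802 + 69504 + 76475 + 34132 + 48993 + 56304 + 52234 + 39408 = 439542
Sum of weights = 393 + 800 + 1309 + 489 + 2172 + 2185 + 1484 + 2333 + 1564 + 2009 + 1642 = 16380
Weighted mean = 439542 / 16380 = 26.834066
Difference (unweighted minus weighted) = -1.7431568

-1.7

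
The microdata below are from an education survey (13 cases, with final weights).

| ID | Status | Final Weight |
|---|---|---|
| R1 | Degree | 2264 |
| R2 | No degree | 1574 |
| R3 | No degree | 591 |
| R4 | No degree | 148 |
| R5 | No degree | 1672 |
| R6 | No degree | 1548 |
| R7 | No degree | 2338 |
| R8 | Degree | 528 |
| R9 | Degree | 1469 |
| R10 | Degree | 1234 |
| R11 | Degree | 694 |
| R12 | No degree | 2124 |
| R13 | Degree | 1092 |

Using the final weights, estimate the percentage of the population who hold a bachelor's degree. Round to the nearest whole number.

42

Sum of weights for 'Degree' = 2264 + 528 + 1469 + 1234 + 694 + 1092 = 7281
Total weight = 17276
Weighted proportion = 7281 / 17276 = 0.42145172 → 42.145172%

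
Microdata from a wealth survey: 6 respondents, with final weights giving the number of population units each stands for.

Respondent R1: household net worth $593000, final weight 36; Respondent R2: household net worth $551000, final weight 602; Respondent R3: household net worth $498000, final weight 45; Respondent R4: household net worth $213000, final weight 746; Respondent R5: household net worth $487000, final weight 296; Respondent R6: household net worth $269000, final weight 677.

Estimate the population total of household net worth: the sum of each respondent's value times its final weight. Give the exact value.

860623000

Weighted total = 593000×36 + 551000×602 + 498000×45 + 213000×746 + 487000×296 + 269000×677
  = 21348000 + 331702000 + 22410000 + 158898000 + 144152000 + 182113000 = 860623000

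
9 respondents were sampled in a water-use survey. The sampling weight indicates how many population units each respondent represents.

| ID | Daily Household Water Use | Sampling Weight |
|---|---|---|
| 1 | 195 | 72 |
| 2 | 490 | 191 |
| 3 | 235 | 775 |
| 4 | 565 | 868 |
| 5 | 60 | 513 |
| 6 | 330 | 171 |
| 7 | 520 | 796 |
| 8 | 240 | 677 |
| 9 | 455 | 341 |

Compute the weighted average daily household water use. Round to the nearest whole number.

Weighted sum = 195×72 + 490×191 + 235×775 + 565×868 + 60×513 + 330×171 + 520×796 + 240×677 + 455×341
  = 1598940
Sum of weights = 72 + 191 + 775 + 868 + 513 + 171 + 796 + 677 + 341 = 4404
Weighted mean = 1598940 / 4404 = 363.0654

363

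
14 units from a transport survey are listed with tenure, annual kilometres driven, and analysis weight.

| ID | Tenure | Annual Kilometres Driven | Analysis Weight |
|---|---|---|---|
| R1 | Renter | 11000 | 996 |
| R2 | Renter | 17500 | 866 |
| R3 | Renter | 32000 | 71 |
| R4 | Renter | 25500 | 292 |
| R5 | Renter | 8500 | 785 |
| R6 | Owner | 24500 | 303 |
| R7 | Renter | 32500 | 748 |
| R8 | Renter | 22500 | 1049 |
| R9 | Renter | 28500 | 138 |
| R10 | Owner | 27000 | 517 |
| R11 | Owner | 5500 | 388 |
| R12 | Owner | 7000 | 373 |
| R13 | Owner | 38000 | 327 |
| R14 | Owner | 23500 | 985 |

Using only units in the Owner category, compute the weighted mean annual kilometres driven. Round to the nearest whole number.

21328

Owner rows: R6, R10, R11, R12, R13, R14
Weighted sum = 24500×303 + 27000×517 + 5500×388 + 7000×373 + 38000×327 + 23500×985
  = 7423500 + 13959000 + 2134000 + 2611000 + 12426000 + 23147500 = 61701000
Sum of weights = 303 + 517 + 388 + 373 + 327 + 985 = 2893
Weighted mean = 61701000 / 2893 = 21327.688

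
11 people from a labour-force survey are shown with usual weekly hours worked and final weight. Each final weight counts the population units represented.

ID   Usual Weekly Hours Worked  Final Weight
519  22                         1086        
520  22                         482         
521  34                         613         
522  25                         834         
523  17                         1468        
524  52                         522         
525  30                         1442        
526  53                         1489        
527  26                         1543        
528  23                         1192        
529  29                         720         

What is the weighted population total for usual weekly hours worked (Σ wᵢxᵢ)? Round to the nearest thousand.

339000

Weighted total = 22×1086 + 22×482 + 34×613 + 25×834 + 17×1468 + 52×522 + 30×1442 + 53×1489 + 26×1543 + 23×1192 + 29×720
  = 338879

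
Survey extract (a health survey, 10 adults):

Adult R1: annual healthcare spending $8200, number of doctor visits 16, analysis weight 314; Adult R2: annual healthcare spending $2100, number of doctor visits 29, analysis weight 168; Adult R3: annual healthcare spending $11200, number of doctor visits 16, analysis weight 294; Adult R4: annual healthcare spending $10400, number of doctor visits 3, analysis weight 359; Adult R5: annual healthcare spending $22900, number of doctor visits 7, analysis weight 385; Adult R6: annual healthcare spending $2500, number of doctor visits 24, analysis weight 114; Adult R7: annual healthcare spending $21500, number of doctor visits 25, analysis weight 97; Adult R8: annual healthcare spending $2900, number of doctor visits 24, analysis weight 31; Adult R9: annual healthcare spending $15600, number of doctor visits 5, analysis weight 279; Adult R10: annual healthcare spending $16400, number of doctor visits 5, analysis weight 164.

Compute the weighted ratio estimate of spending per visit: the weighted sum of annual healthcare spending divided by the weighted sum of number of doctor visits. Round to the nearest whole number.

Σ wᵢ·y = 8200×314 + 2100×168 + 11200×294 + 10400×359 + 22900×385 + 2500×114 + 21500×97 + 2900×31 + 15600×279 + 16400×164
  = 2574800 + 352800 + 3292800 + 3733600 + 8816500 + 285000 + 2085500 + 89900 + 4352400 + 2689600 = 28272900
Σ wᵢ·x = 16×314 + 29×168 + 16×294 + 3×359 + 7×385 + 24×114 + 25×97 + 24×31 + 5×279 + 5×164
  = 5024 + 4872 + 4704 + 1077 + 2695 + 2736 + 2425 + 744 + 1395 + 820 = 26492
Ratio = 28272900 / 26492 = 1067.2241

1067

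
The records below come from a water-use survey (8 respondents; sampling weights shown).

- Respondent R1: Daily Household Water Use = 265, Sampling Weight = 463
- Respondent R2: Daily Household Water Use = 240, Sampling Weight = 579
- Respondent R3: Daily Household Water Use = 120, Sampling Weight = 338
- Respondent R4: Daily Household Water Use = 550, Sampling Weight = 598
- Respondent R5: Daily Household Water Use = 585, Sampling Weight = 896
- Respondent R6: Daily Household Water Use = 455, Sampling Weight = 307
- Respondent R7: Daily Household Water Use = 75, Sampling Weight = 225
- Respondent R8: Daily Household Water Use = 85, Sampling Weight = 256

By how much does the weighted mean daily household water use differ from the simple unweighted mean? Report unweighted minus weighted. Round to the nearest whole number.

Unweighted sum = 265 + 240 + 120 + 550 + 585 + 455 + 75 + 85 = 2375
Unweighted mean = 2375 / 8 = 296.875
Weighted sum = 265×463 + 240×579 + 120×338 + 550×598 + 585×896 + 455×307 + 75×225 + 85×256
  = 1333595
Sum of weights = 463 + 579 + 338 + 598 + 896 + 307 + 225 + 256 = 3662
Weighted mean = 1333595 / 3662 = 364.17122
Difference (unweighted minus weighted) = -67.296218

-67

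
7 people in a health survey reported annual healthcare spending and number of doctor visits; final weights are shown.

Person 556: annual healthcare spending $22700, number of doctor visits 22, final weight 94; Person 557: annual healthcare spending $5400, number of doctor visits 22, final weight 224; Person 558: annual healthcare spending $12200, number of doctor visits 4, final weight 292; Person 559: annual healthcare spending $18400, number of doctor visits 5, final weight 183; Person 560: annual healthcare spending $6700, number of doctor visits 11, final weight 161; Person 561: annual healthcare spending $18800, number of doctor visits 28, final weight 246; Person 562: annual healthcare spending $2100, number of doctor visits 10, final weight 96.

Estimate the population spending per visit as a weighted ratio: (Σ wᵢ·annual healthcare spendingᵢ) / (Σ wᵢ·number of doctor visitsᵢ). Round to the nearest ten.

870

Σ wᵢ·y = 22700×94 + 5400×224 + 12200×292 + 18400×183 + 6700×161 + 18800×246 + 2100×96
  = 2133800 + 1209600 + 3562400 + 3367200 + 1078700 + 4624800 + 201600 = 16178100
Σ wᵢ·x = 22×94 + 22×224 + 4×292 + 5×183 + 11×161 + 28×246 + 10×96
  = 2068 + 4928 + 1168 + 915 + 1771 + 6888 + 960 = 18698
Ratio = 16178100 / 18698 = 865.23158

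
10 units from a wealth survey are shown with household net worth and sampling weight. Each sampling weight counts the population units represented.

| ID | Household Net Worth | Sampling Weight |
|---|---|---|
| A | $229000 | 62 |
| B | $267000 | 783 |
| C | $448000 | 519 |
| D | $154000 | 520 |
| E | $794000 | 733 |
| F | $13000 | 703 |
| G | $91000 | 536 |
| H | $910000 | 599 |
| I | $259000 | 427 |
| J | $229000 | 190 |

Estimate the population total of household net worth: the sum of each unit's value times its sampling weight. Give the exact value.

1874961000

Weighted total = 229000×62 + 267000×783 + 448000×519 + 154000×520 + 794000×733 + 13000×703 + 91000×536 + 910000×599 + 259000×427 + 229000×190
  = 1874961000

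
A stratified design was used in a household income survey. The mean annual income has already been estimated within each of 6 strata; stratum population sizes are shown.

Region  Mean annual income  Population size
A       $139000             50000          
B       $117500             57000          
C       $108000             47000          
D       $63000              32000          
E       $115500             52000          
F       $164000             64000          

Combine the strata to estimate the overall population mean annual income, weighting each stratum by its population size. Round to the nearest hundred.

Σ Nₕ·x̄ₕ = 37241500000
Σ Nₕ = 50000 + 57000 + 47000 + 32000 + 52000 + 64000 = 302000
Overall mean = 37241500000 / 302000 = 123316.23

123300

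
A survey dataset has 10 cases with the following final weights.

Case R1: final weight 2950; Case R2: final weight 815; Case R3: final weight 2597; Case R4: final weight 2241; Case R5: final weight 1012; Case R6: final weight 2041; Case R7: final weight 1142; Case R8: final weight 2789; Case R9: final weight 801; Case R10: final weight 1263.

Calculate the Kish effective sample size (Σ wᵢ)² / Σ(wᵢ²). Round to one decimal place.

8.3

Σ wᵢ = 17651
Σ wᵢ² = 8702500 + 664225 + 6744409 + 5022081 + 1024144 + 4165681 + 1304164 + 7778521 + 641601 + 1595169 = 37642495
n_eff = 17651² / 37642495 = 311557801 / 37642495 = 8.2767575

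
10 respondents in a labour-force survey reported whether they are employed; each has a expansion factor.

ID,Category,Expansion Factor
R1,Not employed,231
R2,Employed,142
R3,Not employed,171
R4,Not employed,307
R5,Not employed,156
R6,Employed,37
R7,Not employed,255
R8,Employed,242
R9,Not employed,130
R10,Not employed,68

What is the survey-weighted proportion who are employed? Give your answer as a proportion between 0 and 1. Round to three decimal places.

0.242

Sum of weights for 'Employed' = 142 + 37 + 242 = 421
Total weight = 1739
Weighted proportion = 421 / 1739 = 0.24209316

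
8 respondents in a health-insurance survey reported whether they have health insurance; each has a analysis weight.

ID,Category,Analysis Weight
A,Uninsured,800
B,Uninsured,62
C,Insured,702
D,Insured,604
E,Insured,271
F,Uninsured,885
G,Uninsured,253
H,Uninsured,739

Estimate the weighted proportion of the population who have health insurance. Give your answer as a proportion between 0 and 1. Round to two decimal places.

0.37

Sum of weights for 'Insured' = 702 + 604 + 271 = 1577
Total weight = 800 + 62 + 702 + 604 + 271 + 885 + 253 + 739 = 4316
Weighted proportion = 1577 / 4316 = 0.36538462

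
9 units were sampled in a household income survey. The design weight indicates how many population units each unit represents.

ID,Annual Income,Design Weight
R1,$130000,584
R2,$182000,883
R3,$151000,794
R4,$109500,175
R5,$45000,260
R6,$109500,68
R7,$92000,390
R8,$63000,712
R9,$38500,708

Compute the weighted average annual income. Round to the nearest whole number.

Weighted sum = 130000×584 + 182000×883 + 151000×794 + 109500×175 + 45000×260 + 109500×68 + 92000×390 + 63000×712 + 38500×708
  = 502822500
Sum of weights = 584 + 883 + 794 + 175 + 260 + 68 + 390 + 712 + 708 = 4574
Weighted mean = 502822500 / 4574 = 109930.59

109931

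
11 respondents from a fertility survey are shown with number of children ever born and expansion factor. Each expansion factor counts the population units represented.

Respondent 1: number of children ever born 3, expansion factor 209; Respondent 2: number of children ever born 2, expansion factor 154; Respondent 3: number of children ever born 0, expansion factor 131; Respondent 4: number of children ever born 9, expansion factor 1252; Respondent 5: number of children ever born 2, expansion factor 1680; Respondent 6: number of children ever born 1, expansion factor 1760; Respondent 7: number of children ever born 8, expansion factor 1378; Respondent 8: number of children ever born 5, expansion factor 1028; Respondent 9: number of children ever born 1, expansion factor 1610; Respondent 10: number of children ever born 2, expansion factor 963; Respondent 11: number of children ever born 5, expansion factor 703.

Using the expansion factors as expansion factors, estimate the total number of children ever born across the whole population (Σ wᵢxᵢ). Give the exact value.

40538

Weighted total = 3×209 + 2×154 + 0×131 + 9×1252 + 2×1680 + 1×1760 + 8×1378 + 5×1028 + 1×1610 + 2×963 + 5×703
  = 627 + 308 + 0 + 11268 + 3360 + 1760 + 11024 + 5140 + 1610 + 1926 + 3515 = 40538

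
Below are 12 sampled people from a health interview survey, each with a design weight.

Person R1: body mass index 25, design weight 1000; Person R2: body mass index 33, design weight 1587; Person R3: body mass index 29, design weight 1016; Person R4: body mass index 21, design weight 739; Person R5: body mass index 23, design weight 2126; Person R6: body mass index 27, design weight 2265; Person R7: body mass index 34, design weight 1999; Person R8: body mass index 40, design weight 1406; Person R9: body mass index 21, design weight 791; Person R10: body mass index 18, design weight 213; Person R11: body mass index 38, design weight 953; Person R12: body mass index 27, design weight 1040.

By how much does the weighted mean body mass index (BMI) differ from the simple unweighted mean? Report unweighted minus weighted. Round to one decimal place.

-1.2

Unweighted sum = 336
Unweighted mean = 336 / 12 = 28
Weighted sum = 25×1000 + 33×1587 + 29×1016 + 21×739 + 23×2126 + 27×2265 + 34×1999 + 40×1406 + 21×791 + 18×213 + 38×953 + 27×1040
  = 441352
Sum of weights = 1000 + 1587 + 1016 + 739 + 2126 + 2265 + 1999 + 1406 + 791 + 213 + 953 + 1040 = 15135
Weighted mean = 441352 / 15135 = 29.161018
Difference (unweighted minus weighted) = -1.1610175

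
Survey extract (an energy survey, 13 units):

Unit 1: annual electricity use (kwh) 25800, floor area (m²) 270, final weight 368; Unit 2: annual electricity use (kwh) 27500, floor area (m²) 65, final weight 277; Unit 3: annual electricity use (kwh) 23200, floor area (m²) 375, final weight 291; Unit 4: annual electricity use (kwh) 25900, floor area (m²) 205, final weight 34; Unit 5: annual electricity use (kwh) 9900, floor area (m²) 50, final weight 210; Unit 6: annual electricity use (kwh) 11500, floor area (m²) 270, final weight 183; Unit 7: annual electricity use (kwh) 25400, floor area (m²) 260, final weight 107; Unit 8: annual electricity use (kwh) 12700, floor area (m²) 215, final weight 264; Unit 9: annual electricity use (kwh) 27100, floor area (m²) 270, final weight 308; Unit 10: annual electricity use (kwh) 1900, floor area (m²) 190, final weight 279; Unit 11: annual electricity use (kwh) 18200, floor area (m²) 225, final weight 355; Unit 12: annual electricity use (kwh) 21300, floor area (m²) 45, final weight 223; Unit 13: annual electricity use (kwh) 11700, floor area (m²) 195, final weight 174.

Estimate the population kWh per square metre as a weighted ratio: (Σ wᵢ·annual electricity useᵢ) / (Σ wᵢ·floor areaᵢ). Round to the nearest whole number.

90

Σ wᵢ·y = 57121400
Σ wᵢ·x = 637960
Ratio = 57121400 / 637960 = 89.537589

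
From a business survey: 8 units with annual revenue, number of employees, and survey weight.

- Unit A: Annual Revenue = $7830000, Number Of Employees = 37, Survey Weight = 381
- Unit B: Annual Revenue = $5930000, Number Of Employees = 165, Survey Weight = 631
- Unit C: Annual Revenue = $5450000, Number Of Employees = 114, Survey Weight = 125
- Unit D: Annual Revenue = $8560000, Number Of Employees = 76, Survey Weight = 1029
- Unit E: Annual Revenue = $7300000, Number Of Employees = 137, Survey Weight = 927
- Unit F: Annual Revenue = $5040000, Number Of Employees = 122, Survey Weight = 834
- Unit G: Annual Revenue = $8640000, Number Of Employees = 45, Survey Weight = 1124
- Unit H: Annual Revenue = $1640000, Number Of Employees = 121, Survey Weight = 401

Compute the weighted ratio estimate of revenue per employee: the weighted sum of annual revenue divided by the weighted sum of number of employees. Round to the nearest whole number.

Σ wᵢ·y = 7830000×381 + 5930000×631 + 5450000×125 + 8560000×1029 + 7300000×927 + 5040000×834 + 8640000×1124 + 1640000×401
  = 2983230000 + 3741830000 + 681250000 + 8808240000 + 6767100000 + 4203360000 + 9711360000 + 657640000 = 37554010000
Σ wᵢ·x = 538514
Ratio = 37554010000 / 538514 = 69736.367

69736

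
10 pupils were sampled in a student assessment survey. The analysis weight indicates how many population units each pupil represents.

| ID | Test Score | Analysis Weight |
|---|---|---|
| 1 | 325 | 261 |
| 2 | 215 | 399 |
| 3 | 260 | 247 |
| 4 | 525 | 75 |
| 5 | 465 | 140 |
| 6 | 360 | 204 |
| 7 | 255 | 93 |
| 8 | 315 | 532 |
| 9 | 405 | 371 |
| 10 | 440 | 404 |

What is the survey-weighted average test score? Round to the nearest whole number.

Weighted sum = 325×261 + 215×399 + 260×247 + 525×75 + 465×140 + 360×204 + 255×93 + 315×532 + 405×371 + 440×404
  = 932055
Sum of weights = 261 + 399 + 247 + 75 + 140 + 204 + 93 + 532 + 371 + 404 = 2726
Weighted mean = 932055 / 2726 = 341.91306

342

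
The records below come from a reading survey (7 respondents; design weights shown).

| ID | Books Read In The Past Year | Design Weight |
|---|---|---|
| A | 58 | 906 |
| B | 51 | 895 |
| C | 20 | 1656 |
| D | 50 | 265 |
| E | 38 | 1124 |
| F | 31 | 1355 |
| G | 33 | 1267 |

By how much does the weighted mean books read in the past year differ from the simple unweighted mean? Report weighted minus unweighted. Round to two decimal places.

-3.84

Unweighted sum = 58 + 51 + 20 + 50 + 38 + 31 + 33 = 281
Unweighted mean = 281 / 7 = 40.142857
Weighted sum = 58×906 + 51×895 + 20×1656 + 50×265 + 38×1124 + 31×1355 + 33×1267
  = 52548 + 45645 + 33120 + 13250 + 42712 + 42005 + 41811 = 271091
Sum of weights = 906 + 895 + 1656 + 265 + 1124 + 1355 + 1267 = 7468
Weighted mean = 271091 / 7468 = 36.300348
Difference (weighted minus unweighted) = -3.842509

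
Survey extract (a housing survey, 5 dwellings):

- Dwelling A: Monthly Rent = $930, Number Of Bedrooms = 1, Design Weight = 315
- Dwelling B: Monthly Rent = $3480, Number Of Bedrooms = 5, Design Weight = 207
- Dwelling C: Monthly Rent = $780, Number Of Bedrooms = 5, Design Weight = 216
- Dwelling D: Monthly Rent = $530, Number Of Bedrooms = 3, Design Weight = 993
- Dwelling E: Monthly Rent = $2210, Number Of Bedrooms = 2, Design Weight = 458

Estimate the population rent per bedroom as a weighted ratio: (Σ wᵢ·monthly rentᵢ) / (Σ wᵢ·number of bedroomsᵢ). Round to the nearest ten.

430

Σ wᵢ·y = 930×315 + 3480×207 + 780×216 + 530×993 + 2210×458
  = 292950 + 720360 + 168480 + 526290 + 1012180 = 2720260
Σ wᵢ·x = 1×315 + 5×207 + 5×216 + 3×993 + 2×458
  = 6325
Ratio = 2720260 / 6325 = 430.08063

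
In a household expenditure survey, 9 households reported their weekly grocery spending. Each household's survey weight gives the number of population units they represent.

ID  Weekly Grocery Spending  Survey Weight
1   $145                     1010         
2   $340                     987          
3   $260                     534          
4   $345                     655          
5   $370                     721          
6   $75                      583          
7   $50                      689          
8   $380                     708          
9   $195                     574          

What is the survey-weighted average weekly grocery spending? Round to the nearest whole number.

243

Weighted sum = 145×1010 + 340×987 + 260×534 + 345×655 + 370×721 + 75×583 + 50×689 + 380×708 + 195×574
  = 146450 + 335580 + 138840 + 225975 + 266770 + 43725 + 34450 + 269040 + 111930 = 1572760
Sum of weights = 1010 + 987 + 534 + 655 + 721 + 583 + 689 + 708 + 574 = 6461
Weighted mean = 1572760 / 6461 = 243.42362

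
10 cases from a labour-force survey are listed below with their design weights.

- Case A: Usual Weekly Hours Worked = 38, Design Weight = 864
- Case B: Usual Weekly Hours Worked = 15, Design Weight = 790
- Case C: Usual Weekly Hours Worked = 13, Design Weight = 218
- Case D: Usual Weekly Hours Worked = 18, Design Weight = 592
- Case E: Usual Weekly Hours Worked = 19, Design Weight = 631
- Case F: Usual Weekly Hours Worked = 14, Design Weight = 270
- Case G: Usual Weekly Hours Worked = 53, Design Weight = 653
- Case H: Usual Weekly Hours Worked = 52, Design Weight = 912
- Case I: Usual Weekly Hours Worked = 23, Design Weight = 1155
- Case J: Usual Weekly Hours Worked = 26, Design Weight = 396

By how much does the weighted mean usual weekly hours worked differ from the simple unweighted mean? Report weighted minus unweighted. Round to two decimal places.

Unweighted sum = 271
Unweighted mean = 271 / 10 = 27.1
Weighted sum = 38×864 + 15×790 + 13×218 + 18×592 + 19×631 + 14×270 + 53×653 + 52×912 + 23×1155 + 26×396
  = 32832 + 11850 + 2834 + 10656 + 11989 + 3780 + 34609 + 47424 + 26565 + 10296 = 192835
Sum of weights = 864 + 790 + 218 + 592 + 631 + 270 + 653 + 912 + 1155 + 396 = 6481
Weighted mean = 192835 / 6481 = 29.753896
Difference (weighted minus unweighted) = 2.653896

2.65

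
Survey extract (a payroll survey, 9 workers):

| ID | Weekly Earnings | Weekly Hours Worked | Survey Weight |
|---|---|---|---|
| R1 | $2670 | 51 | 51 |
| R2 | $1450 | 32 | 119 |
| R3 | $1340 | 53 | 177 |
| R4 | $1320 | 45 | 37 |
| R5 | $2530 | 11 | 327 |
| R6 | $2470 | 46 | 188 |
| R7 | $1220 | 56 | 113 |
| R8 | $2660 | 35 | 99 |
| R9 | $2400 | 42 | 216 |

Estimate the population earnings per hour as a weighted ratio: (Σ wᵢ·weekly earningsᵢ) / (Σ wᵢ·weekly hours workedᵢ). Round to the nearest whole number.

Σ wᵢ·y = 2670×51 + 1450×119 + 1340×177 + 1320×37 + 2530×327 + 2470×188 + 1220×113 + 2660×99 + 2400×216
  = 2806010
Σ wᵢ·x = 51×51 + 32×119 + 53×177 + 45×37 + 11×327 + 46×188 + 56×113 + 35×99 + 42×216
  = 2601 + 3808 + 9381 + 1665 + 3597 + 8648 + 6328 + 3465 + 9072 = 48565
Ratio = 2806010 / 48565 = 57.778441

58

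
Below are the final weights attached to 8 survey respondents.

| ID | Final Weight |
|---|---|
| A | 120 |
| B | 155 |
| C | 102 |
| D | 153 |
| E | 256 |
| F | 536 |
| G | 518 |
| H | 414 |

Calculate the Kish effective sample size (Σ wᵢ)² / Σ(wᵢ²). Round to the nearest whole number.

6

Σ wᵢ = 120 + 155 + 102 + 153 + 256 + 536 + 518 + 414 = 2254
Σ wᵢ² = 14400 + 24025 + 10404 + 23409 + 65536 + 287296 + 268324 + 171396 = 864790
n_eff = 2254² / 864790 = 5080516 / 864790 = 5.8748552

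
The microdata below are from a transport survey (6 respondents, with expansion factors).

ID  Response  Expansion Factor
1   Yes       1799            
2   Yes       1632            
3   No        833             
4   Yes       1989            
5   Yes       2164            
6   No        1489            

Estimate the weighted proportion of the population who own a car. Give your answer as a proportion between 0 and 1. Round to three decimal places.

Sum of weights for 'Yes' = 1799 + 1632 + 1989 + 2164 = 7584
Total weight = 1799 + 1632 + 833 + 1989 + 2164 + 1489 = 9906
Weighted proportion = 7584 / 9906 = 0.76559661

0.766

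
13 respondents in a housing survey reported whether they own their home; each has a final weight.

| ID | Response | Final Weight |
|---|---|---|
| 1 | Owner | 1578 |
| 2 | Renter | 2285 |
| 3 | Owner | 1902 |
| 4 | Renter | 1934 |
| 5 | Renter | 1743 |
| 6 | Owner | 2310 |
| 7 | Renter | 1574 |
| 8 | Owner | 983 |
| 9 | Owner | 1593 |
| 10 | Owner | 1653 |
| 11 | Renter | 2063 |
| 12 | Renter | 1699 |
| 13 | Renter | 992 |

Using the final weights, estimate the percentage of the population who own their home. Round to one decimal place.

44.9

Sum of weights for 'Owner' = 1578 + 1902 + 2310 + 983 + 1593 + 1653 = 10019
Total weight = 22309
Weighted proportion = 10019 / 22309 = 0.44910126 → 44.910126%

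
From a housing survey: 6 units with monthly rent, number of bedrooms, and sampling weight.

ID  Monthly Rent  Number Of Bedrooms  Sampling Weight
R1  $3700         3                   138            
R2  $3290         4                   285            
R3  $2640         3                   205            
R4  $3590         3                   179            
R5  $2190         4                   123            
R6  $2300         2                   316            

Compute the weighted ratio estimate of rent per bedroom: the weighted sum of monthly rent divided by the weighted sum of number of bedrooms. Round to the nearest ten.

950

Σ wᵢ·y = 3700×138 + 3290×285 + 2640×205 + 3590×179 + 2190×123 + 2300×316
  = 3628230
Σ wᵢ·x = 3×138 + 4×285 + 3×205 + 3×179 + 4×123 + 2×316
  = 3830
Ratio = 3628230 / 3830 = 947.31854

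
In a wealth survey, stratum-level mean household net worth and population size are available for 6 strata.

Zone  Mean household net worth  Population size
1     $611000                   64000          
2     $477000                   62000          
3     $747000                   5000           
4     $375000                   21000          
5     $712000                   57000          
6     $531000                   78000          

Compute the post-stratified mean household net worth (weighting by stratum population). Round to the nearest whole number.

565470

Σ Nₕ·x̄ₕ = 611000×64000 + 477000×62000 + 747000×5000 + 375000×21000 + 712000×57000 + 531000×78000
  = 39104000000 + 29574000000 + 3735000000 + 7875000000 + 40584000000 + 41418000000 = 162290000000
Σ Nₕ = 64000 + 62000 + 5000 + 21000 + 57000 + 78000 = 287000
Overall mean = 162290000000 / 287000 = 565470.38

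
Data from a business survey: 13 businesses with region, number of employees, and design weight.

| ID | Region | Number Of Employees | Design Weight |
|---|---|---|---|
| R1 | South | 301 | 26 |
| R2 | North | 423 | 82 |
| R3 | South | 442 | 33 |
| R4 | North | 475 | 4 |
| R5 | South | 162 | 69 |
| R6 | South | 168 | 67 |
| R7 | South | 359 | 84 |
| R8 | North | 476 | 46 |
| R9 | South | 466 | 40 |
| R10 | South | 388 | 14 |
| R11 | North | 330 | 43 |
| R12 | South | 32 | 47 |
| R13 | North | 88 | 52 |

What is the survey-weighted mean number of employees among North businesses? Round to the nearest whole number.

North rows: R2, R4, R8, R11, R13
Weighted sum = 423×82 + 475×4 + 476×46 + 330×43 + 88×52
  = 77248
Sum of weights = 82 + 4 + 46 + 43 + 52 = 227
Weighted mean = 77248 / 227 = 340.29956

340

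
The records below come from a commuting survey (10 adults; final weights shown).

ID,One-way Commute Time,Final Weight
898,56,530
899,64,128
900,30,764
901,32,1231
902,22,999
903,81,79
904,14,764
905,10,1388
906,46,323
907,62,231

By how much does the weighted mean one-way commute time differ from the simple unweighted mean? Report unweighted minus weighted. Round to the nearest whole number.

Unweighted sum = 56 + 64 + 30 + 32 + 22 + 81 + 14 + 10 + 46 + 62 = 417
Unweighted mean = 417 / 10 = 41.7
Weighted sum = 56×530 + 64×128 + 30×764 + 32×1231 + 22×999 + 81×79 + 14×764 + 10×1388 + 46×323 + 62×231
  = 29680 + 8192 + 22920 + 39392 + 21978 + 6399 + 10696 + 13880 + 14858 + 14322 = 182317
Sum of weights = 6437
Weighted mean = 182317 / 6437 = 28.323287
Difference (unweighted minus weighted) = 13.376713

13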